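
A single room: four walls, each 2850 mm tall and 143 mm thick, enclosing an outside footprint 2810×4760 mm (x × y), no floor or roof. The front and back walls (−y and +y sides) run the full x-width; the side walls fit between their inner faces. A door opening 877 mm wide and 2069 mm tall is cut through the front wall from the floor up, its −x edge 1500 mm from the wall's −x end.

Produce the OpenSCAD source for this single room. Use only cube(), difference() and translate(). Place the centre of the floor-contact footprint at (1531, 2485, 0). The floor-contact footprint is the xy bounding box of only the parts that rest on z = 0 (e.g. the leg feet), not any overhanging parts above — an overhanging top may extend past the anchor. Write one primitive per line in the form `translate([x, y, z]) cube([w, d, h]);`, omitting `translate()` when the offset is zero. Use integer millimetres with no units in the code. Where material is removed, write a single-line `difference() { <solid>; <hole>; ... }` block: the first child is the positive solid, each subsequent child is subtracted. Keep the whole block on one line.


difference() { translate([126, 105, 0]) cube([2810, 143, 2850]); translate([1626, 105, 0]) cube([877, 143, 2069]); }
translate([126, 4722, 0]) cube([2810, 143, 2850]);
translate([126, 248, 0]) cube([143, 4474, 2850]);
translate([2793, 248, 0]) cube([143, 4474, 2850]);


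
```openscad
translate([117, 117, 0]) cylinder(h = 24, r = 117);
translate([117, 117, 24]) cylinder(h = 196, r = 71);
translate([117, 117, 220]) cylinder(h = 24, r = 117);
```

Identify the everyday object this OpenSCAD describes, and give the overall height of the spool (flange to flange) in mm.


A spool. The overall height is 244 mm.

Three coaxial cylinders, large–small–large — a spool. Two 24 mm flanges and a 196 mm core give 24 + 196 + 24 = 244 mm.


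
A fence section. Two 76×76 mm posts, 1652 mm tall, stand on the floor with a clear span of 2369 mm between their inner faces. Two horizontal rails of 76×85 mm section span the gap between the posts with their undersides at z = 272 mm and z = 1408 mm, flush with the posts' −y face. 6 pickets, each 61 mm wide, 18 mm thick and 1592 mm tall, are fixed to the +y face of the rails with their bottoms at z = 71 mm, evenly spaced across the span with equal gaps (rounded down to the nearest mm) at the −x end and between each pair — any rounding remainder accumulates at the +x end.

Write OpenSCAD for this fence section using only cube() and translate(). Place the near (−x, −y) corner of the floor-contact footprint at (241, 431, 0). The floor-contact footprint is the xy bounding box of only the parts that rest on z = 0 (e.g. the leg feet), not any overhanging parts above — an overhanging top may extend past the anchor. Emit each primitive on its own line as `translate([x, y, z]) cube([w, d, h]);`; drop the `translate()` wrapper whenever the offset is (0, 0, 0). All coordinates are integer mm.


translate([241, 431, 0]) cube([76, 76, 1652]);
translate([2686, 431, 0]) cube([76, 76, 1652]);
translate([317, 431, 272]) cube([2369, 76, 85]);
translate([317, 431, 1408]) cube([2369, 76, 85]);
translate([603, 507, 71]) cube([61, 18, 1592]);
translate([950, 507, 71]) cube([61, 18, 1592]);
translate([1297, 507, 71]) cube([61, 18, 1592]);
translate([1644, 507, 71]) cube([61, 18, 1592]);
translate([1991, 507, 71]) cube([61, 18, 1592]);
translate([2338, 507, 71]) cube([61, 18, 1592]);


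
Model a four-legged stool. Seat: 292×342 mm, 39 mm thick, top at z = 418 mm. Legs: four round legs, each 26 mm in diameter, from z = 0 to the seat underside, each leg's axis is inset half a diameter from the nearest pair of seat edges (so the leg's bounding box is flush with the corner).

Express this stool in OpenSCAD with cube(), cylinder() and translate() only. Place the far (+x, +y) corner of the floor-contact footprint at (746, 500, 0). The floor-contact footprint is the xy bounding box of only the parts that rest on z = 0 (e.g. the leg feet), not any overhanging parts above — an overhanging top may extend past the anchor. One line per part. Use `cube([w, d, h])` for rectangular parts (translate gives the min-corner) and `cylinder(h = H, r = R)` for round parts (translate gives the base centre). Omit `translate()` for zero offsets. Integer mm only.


translate([454, 158, 379]) cube([292, 342, 39]);
translate([467, 171, 0]) cylinder(h = 379, r = 13);
translate([733, 171, 0]) cylinder(h = 379, r = 13);
translate([467, 487, 0]) cylinder(h = 379, r = 13);
translate([733, 487, 0]) cylinder(h = 379, r = 13);


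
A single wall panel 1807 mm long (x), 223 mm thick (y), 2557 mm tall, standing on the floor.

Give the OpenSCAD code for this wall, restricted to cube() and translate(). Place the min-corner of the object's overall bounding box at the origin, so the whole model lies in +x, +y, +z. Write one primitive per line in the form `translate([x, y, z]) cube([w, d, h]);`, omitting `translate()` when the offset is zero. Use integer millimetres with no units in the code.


cube([1807, 223, 2557]);


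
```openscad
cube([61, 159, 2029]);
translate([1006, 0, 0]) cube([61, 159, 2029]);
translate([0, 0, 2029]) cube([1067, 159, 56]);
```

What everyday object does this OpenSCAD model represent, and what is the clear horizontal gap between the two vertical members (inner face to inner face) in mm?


A door frame. The clear opening width is 945 mm.

Two 2029 mm tall posts with a header on top — a door frame. The left jamb is 61 mm wide at x = 0; the right jamb starts at x = 1006. The clear opening is 1006 − 61 = 945 mm.


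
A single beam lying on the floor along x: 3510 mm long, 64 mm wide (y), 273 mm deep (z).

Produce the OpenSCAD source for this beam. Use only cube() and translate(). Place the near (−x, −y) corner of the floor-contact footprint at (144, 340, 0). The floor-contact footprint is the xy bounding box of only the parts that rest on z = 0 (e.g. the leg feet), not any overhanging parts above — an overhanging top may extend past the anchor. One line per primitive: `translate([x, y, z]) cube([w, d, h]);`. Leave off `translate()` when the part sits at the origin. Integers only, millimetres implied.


translate([144, 340, 0]) cube([3510, 64, 273]);


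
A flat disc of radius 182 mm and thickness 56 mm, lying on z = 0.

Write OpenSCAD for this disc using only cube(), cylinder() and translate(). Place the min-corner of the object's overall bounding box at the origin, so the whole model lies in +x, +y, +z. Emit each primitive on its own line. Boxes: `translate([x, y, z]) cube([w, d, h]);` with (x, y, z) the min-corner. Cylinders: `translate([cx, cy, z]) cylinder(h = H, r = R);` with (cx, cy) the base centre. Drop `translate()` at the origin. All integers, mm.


translate([182, 182, 0]) cylinder(h = 56, r = 182);


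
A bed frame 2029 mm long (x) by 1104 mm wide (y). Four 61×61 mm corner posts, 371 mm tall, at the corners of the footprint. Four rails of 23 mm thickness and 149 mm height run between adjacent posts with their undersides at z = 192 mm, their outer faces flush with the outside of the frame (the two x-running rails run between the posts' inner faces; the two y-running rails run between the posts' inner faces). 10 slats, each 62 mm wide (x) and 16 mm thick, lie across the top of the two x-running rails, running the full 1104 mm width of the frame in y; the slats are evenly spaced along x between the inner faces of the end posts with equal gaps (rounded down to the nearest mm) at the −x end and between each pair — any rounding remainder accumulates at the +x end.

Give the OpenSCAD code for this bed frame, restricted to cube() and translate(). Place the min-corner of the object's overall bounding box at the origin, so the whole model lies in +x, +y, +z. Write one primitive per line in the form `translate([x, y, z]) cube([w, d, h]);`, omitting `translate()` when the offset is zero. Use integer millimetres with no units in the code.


// slat z = rail_z + rail_h = 192 + 149 = 341
// slat gap = ⌊(1907 − 10·62) / 11⌋ = 117
cube([61, 61, 371]);
translate([0, 1043, 0]) cube([61, 61, 371]);
translate([1968, 0, 0]) cube([61, 61, 371]);
translate([1968, 1043, 0]) cube([61, 61, 371]);
translate([61, 0, 192]) cube([1907, 23, 149]);
translate([61, 1081, 192]) cube([1907, 23, 149]);
translate([0, 61, 192]) cube([23, 982, 149]);
translate([2006, 61, 192]) cube([23, 982, 149]);
translate([178, 0, 341]) cube([62, 1104, 16]);
translate([357, 0, 341]) cube([62, 1104, 16]);
translate([536, 0, 341]) cube([62, 1104, 16]);
translate([715, 0, 341]) cube([62, 1104, 16]);
translate([894, 0, 341]) cube([62, 1104, 16]);
translate([1073, 0, 341]) cube([62, 1104, 16]);
translate([1252, 0, 341]) cube([62, 1104, 16]);
translate([1431, 0, 341]) cube([62, 1104, 16]);
translate([1610, 0, 341]) cube([62, 1104, 16]);
translate([1789, 0, 341]) cube([62, 1104, 16]);


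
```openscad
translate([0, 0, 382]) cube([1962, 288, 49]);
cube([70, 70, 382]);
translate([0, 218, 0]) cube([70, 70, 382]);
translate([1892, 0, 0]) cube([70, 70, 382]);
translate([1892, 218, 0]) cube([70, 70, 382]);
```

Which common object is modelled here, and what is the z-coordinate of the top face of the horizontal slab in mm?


A bench. The seat-top height is 431 mm.

A long slab on four corner posts — a bench. The slab sits at z = 382 with thickness 49, so the top is 382 + 49 = 431 mm.


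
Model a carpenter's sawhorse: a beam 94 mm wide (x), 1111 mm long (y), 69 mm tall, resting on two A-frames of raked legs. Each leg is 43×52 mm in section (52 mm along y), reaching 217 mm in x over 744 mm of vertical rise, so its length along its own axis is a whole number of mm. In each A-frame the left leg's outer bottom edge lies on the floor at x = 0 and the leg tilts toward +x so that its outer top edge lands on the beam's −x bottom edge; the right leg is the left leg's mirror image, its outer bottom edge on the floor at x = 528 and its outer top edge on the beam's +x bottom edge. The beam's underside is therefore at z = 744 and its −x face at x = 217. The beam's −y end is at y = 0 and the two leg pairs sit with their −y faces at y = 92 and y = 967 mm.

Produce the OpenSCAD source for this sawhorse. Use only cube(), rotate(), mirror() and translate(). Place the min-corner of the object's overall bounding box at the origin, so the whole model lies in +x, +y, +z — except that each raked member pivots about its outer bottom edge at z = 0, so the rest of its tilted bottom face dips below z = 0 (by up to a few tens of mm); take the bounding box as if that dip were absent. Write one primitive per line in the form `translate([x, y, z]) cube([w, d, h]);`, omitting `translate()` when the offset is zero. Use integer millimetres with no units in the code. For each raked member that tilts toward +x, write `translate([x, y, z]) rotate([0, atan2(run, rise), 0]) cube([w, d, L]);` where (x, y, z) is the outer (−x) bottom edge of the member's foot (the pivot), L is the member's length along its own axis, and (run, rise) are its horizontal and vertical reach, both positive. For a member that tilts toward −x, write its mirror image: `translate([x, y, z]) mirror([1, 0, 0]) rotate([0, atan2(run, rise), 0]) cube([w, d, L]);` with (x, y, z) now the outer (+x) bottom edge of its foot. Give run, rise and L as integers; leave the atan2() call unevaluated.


translate([217, 0, 744]) cube([94, 1111, 69]);
translate([0, 92, 0]) rotate([0, atan2(217, 744), 0]) cube([43, 52, 775]);
translate([528, 92, 0]) mirror([1, 0, 0]) rotate([0, atan2(217, 744), 0]) cube([43, 52, 775]);
translate([0, 967, 0]) rotate([0, atan2(217, 744), 0]) cube([43, 52, 775]);
translate([528, 967, 0]) mirror([1, 0, 0]) rotate([0, atan2(217, 744), 0]) cube([43, 52, 775]);


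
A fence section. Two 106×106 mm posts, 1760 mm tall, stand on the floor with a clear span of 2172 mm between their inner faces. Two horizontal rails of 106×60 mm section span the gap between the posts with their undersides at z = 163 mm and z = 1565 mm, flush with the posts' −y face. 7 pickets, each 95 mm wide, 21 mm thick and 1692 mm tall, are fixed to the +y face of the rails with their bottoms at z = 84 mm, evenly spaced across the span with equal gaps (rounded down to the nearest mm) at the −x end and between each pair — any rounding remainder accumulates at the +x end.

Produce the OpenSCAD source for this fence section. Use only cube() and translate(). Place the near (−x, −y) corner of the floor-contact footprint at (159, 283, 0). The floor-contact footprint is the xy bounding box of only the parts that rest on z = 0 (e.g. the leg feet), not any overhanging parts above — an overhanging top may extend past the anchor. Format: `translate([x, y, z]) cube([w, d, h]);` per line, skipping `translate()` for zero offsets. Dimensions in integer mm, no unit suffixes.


translate([159, 283, 0]) cube([106, 106, 1760]);
translate([2437, 283, 0]) cube([106, 106, 1760]);
translate([265, 283, 163]) cube([2172, 106, 60]);
translate([265, 283, 1565]) cube([2172, 106, 60]);
translate([453, 389, 84]) cube([95, 21, 1692]);
translate([736, 389, 84]) cube([95, 21, 1692]);
translate([1019, 389, 84]) cube([95, 21, 1692]);
translate([1302, 389, 84]) cube([95, 21, 1692]);
translate([1585, 389, 84]) cube([95, 21, 1692]);
translate([1868, 389, 84]) cube([95, 21, 1692]);
translate([2151, 389, 84]) cube([95, 21, 1692]);


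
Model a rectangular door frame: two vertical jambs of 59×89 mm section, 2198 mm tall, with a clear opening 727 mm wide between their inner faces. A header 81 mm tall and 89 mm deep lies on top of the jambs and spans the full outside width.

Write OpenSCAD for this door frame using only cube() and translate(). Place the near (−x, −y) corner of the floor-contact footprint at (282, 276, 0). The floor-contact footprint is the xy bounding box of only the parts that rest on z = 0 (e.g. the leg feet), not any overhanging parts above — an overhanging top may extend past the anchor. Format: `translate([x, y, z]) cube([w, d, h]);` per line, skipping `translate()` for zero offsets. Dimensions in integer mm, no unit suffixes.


translate([282, 276, 0]) cube([59, 89, 2198]);
translate([1068, 276, 0]) cube([59, 89, 2198]);
translate([282, 276, 2198]) cube([845, 89, 81]);


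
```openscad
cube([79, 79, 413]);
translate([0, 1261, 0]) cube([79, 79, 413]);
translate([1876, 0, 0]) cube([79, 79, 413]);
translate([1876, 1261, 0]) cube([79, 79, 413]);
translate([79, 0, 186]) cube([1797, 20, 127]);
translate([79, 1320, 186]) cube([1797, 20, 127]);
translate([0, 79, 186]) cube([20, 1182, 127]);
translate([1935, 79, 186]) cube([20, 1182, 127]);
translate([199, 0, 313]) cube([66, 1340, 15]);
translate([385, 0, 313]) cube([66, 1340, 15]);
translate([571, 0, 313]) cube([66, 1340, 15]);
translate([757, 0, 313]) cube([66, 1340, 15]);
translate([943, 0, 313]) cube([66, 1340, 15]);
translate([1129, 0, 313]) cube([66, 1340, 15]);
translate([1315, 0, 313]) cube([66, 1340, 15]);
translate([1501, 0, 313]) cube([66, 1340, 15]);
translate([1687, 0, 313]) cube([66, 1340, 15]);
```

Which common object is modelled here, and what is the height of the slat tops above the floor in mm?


A bed frame. The slat-top height is 328 mm.

Four posts, four rails, and a row of slats — a bed frame. Slats sit on the rails at z = 186 + 127 = 313; with slat thickness 15, the top is 328 mm.


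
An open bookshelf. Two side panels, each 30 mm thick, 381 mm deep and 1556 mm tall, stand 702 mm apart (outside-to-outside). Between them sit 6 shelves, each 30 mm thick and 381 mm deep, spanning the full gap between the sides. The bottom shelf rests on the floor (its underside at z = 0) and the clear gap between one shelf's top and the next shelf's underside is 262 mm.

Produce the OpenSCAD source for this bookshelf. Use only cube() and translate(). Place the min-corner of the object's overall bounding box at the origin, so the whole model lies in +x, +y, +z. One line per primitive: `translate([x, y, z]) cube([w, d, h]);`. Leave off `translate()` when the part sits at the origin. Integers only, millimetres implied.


cube([30, 381, 1556]);
translate([672, 0, 0]) cube([30, 381, 1556]);
translate([30, 0, 0]) cube([642, 381, 30]);
translate([30, 0, 292]) cube([642, 381, 30]);
translate([30, 0, 584]) cube([642, 381, 30]);
translate([30, 0, 876]) cube([642, 381, 30]);
translate([30, 0, 1168]) cube([642, 381, 30]);
translate([30, 0, 1460]) cube([642, 381, 30]);


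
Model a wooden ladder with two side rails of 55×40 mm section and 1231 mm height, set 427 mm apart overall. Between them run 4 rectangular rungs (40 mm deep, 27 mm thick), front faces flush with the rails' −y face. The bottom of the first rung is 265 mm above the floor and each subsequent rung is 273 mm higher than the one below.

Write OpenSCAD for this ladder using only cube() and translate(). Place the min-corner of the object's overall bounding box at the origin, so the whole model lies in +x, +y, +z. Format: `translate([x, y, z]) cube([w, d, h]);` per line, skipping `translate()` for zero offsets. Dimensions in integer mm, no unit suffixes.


cube([55, 40, 1231]);
translate([372, 0, 0]) cube([55, 40, 1231]);
translate([55, 0, 265]) cube([317, 40, 27]);
translate([55, 0, 538]) cube([317, 40, 27]);
translate([55, 0, 811]) cube([317, 40, 27]);
translate([55, 0, 1084]) cube([317, 40, 27]);


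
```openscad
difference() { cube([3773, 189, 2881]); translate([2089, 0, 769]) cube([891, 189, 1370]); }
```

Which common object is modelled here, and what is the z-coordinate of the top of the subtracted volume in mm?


A wall with a window opening. The window head height is 2139 mm.

A wall with a rectangular opening subtracted — a window. Sill at z = 769, opening 1370 mm tall, so the head is at 769 + 1370 = 2139 mm.


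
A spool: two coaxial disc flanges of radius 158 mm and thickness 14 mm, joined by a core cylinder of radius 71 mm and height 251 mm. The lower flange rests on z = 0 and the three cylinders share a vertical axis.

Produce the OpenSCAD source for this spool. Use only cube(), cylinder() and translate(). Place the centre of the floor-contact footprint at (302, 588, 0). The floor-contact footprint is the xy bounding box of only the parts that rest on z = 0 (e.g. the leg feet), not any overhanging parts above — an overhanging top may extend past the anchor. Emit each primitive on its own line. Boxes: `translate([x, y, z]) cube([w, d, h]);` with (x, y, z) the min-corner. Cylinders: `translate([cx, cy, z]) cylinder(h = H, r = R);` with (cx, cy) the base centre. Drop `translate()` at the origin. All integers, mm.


translate([302, 588, 0]) cylinder(h = 14, r = 158);
translate([302, 588, 14]) cylinder(h = 251, r = 71);
translate([302, 588, 265]) cylinder(h = 14, r = 158);


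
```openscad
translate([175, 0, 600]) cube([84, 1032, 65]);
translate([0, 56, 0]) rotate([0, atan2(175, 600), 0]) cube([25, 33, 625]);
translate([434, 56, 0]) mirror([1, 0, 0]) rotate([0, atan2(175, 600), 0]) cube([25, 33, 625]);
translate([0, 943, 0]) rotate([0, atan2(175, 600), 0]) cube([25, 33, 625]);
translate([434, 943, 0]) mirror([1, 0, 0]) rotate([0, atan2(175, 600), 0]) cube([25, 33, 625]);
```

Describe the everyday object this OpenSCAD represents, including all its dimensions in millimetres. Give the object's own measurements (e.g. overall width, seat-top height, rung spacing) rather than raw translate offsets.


A sawhorse. A 84×1032×65 mm beam (x, y, z) sits on two A-frame leg pairs. Each pair is two raked legs of 25×33 mm section (33 mm along y) splaying symmetrically in x. Each leg rises 600 mm vertically over 175 mm of horizontal reach and is 625 mm long along its own axis. Every leg's outer bottom edge rests on the floor and its outer top edge meets a bottom edge of the beam — the left legs (tilting toward +x) meet the beam's −x bottom edge, the right legs (their mirror images, tilting toward −x) meet its +x bottom edge — so the leg tops tuck under the beam, the beam's underside is 600 mm above the floor, and the feet are 434 mm apart outside-to-outside with the beam centred between them. The two leg pairs are set in 56 mm from either end of the beam.


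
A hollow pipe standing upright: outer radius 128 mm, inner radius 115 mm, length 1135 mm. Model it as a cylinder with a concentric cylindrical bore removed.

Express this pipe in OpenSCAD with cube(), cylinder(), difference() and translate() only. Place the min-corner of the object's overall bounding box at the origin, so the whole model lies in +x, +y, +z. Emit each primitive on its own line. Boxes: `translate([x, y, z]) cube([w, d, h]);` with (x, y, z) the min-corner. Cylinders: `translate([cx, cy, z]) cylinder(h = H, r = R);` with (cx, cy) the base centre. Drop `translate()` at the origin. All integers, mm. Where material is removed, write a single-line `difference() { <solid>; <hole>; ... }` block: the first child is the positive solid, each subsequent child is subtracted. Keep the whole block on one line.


difference() { translate([128, 128, 0]) cylinder(h = 1135, r = 128); translate([128, 128, 0]) cylinder(h = 1135, r = 115); }


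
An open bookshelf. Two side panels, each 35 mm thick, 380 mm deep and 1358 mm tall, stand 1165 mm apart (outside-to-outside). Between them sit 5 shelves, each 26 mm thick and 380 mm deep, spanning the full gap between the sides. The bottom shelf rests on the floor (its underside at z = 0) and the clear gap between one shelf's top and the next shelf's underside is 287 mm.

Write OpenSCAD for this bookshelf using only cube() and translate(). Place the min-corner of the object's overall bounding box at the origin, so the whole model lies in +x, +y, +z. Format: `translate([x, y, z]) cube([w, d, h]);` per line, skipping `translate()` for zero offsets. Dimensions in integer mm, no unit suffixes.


cube([35, 380, 1358]);
translate([1130, 0, 0]) cube([35, 380, 1358]);
translate([35, 0, 0]) cube([1095, 380, 26]);
translate([35, 0, 313]) cube([1095, 380, 26]);
translate([35, 0, 626]) cube([1095, 380, 26]);
translate([35, 0, 939]) cube([1095, 380, 26]);
translate([35, 0, 1252]) cube([1095, 380, 26]);


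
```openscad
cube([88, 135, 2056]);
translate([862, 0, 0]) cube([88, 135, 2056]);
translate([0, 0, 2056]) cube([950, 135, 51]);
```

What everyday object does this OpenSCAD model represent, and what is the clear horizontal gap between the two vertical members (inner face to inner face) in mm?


A door frame. The clear opening width is 774 mm.

Two 2056 mm tall posts with a header on top — a door frame. The left jamb is 88 mm wide at x = 0; the right jamb starts at x = 862. The clear opening is 862 − 88 = 774 mm.


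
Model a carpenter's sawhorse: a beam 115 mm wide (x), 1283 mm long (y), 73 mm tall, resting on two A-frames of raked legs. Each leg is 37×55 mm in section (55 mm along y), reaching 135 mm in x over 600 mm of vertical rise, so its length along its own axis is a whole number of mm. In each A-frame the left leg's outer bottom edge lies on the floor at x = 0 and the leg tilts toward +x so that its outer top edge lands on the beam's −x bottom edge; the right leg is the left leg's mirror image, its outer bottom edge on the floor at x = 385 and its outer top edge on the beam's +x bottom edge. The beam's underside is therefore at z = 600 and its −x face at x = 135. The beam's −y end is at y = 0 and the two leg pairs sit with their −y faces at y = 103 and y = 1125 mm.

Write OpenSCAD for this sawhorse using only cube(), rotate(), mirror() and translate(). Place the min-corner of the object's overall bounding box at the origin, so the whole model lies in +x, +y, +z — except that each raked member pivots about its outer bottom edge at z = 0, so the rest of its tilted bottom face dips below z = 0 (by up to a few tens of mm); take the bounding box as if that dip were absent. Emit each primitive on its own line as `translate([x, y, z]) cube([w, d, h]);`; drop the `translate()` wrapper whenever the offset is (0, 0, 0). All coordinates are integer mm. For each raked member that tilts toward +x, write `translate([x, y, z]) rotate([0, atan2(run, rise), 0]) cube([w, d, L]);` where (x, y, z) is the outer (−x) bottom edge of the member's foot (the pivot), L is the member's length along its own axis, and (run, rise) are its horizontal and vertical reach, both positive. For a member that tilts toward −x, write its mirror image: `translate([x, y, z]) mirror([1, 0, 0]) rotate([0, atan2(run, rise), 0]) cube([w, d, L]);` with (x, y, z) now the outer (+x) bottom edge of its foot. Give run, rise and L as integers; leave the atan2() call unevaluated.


// leg length = √(135² + 600²) = 615
// right-leg outer foot x = 2·135 + 115 = 385
// beam min-corner = (135, 0, 600)
translate([135, 0, 600]) cube([115, 1283, 73]);
translate([0, 103, 0]) rotate([0, atan2(135, 600), 0]) cube([37, 55, 615]);
translate([385, 103, 0]) mirror([1, 0, 0]) rotate([0, atan2(135, 600), 0]) cube([37, 55, 615]);
translate([0, 1125, 0]) rotate([0, atan2(135, 600), 0]) cube([37, 55, 615]);
translate([385, 1125, 0]) mirror([1, 0, 0]) rotate([0, atan2(135, 600), 0]) cube([37, 55, 615]);


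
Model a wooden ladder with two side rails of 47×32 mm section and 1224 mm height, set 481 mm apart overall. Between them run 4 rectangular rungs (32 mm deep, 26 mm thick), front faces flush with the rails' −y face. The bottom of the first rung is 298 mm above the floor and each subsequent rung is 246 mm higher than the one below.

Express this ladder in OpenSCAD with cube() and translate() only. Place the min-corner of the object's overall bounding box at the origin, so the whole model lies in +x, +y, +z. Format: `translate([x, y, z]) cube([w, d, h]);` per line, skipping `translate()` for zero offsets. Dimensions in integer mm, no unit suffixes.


// rung span = 481 - 2*47 = 387
// rung[k] z = 298 + k*246
cube([47, 32, 1224]);
translate([434, 0, 0]) cube([47, 32, 1224]);
translate([47, 0, 298]) cube([387, 32, 26]);
translate([47, 0, 544]) cube([387, 32, 26]);
translate([47, 0, 790]) cube([387, 32, 26]);
translate([47, 0, 1036]) cube([387, 32, 26]);


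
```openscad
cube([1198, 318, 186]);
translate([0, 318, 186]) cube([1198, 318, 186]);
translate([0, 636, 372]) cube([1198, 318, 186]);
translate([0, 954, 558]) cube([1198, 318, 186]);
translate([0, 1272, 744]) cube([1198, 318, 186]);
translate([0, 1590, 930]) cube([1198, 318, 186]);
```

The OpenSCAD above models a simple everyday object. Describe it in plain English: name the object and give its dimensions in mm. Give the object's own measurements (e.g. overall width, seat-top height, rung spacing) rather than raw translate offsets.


A straight staircase of 6 solid steps. Each step is 1198 mm wide (x), 318 mm deep (y, the going) and 186 mm tall (the rise). The first step rests on the floor; each subsequent step sits one going further in +y and one rise higher in +z, directly behind and above the previous step with no overlap.


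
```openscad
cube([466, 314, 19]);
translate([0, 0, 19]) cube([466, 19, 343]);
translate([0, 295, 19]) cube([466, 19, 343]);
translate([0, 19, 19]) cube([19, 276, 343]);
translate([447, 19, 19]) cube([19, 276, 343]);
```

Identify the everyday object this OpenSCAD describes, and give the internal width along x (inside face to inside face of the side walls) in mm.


An open box. The internal width is 428 mm.

A 466×314 base slab with four walls standing on it — an open box. The base is 466 mm wide and the walls are 19 mm thick, so the internal width is 466 − 2 × 19 = 428 mm.


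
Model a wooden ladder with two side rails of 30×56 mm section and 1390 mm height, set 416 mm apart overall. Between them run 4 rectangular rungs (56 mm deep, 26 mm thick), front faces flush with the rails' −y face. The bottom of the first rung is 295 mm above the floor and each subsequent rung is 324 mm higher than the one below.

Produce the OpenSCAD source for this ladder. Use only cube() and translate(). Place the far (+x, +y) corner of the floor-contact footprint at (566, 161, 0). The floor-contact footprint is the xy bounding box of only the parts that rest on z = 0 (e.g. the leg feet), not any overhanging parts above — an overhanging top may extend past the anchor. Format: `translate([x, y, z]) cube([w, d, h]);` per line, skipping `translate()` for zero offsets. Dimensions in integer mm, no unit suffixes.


// rung span = 416 - 2*30 = 356
// rung[k] z = 295 + k*324
translate([150, 105, 0]) cube([30, 56, 1390]);
translate([536, 105, 0]) cube([30, 56, 1390]);
translate([180, 105, 295]) cube([356, 56, 26]);
translate([180, 105, 619]) cube([356, 56, 26]);
translate([180, 105, 943]) cube([356, 56, 26]);
translate([180, 105, 1267]) cube([356, 56, 26]);


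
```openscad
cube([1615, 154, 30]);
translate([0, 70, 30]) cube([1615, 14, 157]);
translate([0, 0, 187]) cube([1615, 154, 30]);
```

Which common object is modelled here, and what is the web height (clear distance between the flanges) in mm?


An I-beam. The web height is 157 mm.

Two wide flanges with a thin centred web — an I-beam. Overall 217 mm minus two 30 mm flanges gives a web of 217 − 2·30 = 157 mm.


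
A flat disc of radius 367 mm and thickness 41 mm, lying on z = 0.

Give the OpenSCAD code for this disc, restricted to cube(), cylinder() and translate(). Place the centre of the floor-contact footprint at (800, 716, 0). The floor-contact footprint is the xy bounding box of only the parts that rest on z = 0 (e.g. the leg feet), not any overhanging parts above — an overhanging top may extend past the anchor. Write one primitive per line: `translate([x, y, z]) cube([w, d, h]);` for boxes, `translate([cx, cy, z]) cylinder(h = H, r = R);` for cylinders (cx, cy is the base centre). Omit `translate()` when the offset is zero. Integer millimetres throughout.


translate([800, 716, 0]) cylinder(h = 41, r = 367);


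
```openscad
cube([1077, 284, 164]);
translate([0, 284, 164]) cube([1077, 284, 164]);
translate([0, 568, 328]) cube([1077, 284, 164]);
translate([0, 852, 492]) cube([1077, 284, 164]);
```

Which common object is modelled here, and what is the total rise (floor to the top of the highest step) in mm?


A staircase. The total rise is 656 mm.

4 identical blocks, each offset up and back from the previous — a staircase. Each step is 164 mm tall and there are 4 of them, so the total rise is 4 × 164 = 656 mm.


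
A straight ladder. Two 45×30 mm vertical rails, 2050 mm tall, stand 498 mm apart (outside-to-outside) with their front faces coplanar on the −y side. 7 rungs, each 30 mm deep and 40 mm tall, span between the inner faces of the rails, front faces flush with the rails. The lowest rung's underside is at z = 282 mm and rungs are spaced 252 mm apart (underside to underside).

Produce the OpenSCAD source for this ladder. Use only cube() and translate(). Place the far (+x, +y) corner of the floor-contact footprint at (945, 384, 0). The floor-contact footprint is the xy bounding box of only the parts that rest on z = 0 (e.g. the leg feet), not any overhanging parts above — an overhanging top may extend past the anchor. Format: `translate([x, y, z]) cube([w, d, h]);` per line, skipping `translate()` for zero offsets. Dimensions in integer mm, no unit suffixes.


translate([447, 354, 0]) cube([45, 30, 2050]);
translate([900, 354, 0]) cube([45, 30, 2050]);
translate([492, 354, 282]) cube([408, 30, 40]);
translate([492, 354, 534]) cube([408, 30, 40]);
translate([492, 354, 786]) cube([408, 30, 40]);
translate([492, 354, 1038]) cube([408, 30, 40]);
translate([492, 354, 1290]) cube([408, 30, 40]);
translate([492, 354, 1542]) cube([408, 30, 40]);
translate([492, 354, 1794]) cube([408, 30, 40]);


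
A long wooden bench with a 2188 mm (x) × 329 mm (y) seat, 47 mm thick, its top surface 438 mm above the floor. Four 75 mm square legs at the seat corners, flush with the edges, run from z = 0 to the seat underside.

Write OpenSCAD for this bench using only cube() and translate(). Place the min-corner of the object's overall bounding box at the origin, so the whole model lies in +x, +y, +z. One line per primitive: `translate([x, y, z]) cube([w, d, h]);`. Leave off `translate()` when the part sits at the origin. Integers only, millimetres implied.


translate([0, 0, 391]) cube([2188, 329, 47]);
cube([75, 75, 391]);
translate([0, 254, 0]) cube([75, 75, 391]);
translate([2113, 0, 0]) cube([75, 75, 391]);
translate([2113, 254, 0]) cube([75, 75, 391]);


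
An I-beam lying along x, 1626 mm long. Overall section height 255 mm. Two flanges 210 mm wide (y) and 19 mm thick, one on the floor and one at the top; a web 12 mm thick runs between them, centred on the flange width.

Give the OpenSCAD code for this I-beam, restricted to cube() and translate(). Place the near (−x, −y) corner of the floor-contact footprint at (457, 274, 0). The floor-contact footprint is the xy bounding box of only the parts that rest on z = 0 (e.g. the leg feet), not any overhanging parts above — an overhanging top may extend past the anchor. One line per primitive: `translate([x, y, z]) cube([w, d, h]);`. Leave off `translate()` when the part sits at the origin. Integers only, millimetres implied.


translate([457, 274, 0]) cube([1626, 210, 19]);
translate([457, 373, 19]) cube([1626, 12, 217]);
translate([457, 274, 236]) cube([1626, 210, 19]);


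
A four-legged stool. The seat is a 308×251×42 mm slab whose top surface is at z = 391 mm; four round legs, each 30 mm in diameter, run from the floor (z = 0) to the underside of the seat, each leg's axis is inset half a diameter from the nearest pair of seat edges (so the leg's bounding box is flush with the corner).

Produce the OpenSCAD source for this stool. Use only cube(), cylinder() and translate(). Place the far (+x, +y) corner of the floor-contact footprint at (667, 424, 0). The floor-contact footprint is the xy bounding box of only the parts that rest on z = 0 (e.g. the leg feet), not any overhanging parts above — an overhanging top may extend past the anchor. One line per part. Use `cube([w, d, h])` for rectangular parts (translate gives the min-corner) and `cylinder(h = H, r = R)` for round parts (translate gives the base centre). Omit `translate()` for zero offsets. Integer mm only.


translate([359, 173, 349]) cube([308, 251, 42]);
translate([374, 188, 0]) cylinder(h = 349, r = 15);
translate([652, 188, 0]) cylinder(h = 349, r = 15);
translate([374, 409, 0]) cylinder(h = 349, r = 15);
translate([652, 409, 0]) cylinder(h = 349, r = 15);


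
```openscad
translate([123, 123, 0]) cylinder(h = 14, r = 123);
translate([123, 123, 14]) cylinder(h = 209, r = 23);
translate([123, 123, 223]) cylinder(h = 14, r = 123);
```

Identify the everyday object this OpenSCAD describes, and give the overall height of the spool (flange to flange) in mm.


A spool. The overall height is 237 mm.

Three coaxial cylinders, large–small–large — a spool. Two 14 mm flanges and a 209 mm core give 14 + 209 + 14 = 237 mm.


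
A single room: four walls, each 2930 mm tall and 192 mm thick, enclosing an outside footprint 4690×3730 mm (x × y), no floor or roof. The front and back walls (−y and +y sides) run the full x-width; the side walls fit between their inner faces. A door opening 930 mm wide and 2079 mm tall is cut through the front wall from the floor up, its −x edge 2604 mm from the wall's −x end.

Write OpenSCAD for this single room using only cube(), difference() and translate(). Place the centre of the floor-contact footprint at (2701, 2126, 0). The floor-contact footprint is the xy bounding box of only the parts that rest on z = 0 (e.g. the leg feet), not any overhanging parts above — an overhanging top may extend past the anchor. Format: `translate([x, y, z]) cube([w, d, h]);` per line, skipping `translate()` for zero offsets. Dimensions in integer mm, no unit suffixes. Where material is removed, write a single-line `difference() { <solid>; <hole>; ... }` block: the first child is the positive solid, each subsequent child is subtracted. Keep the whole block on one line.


difference() { translate([356, 261, 0]) cube([4690, 192, 2930]); translate([2960, 261, 0]) cube([930, 192, 2079]); }
translate([356, 3799, 0]) cube([4690, 192, 2930]);
translate([356, 453, 0]) cube([192, 3346, 2930]);
translate([4854, 453, 0]) cube([192, 3346, 2930]);


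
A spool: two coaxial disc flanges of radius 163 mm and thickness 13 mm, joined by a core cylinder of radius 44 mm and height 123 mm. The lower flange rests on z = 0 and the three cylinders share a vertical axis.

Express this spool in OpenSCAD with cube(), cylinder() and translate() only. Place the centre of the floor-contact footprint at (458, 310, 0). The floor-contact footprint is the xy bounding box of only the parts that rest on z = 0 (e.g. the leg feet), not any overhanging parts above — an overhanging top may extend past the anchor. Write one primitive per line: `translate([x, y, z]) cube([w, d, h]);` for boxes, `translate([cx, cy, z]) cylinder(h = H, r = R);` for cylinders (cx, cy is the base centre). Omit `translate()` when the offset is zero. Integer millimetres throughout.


translate([458, 310, 0]) cylinder(h = 13, r = 163);
translate([458, 310, 13]) cylinder(h = 123, r = 44);
translate([458, 310, 136]) cylinder(h = 13, r = 163);


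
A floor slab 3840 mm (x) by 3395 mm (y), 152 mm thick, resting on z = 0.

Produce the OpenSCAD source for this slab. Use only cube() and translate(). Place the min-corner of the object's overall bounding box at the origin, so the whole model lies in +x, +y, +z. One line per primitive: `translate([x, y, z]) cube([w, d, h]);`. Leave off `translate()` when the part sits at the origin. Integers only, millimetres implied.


cube([3840, 3395, 152]);


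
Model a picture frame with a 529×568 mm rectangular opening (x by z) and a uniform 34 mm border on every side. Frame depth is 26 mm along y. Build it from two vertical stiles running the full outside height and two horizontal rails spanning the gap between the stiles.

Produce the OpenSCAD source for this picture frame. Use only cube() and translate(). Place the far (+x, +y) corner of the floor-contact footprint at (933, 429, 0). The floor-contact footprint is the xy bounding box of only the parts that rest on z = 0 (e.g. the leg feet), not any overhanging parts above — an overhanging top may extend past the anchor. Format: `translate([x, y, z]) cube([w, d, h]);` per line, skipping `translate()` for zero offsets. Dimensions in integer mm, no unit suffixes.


translate([336, 403, 0]) cube([34, 26, 636]);
translate([899, 403, 0]) cube([34, 26, 636]);
translate([370, 403, 0]) cube([529, 26, 34]);
translate([370, 403, 602]) cube([529, 26, 34]);


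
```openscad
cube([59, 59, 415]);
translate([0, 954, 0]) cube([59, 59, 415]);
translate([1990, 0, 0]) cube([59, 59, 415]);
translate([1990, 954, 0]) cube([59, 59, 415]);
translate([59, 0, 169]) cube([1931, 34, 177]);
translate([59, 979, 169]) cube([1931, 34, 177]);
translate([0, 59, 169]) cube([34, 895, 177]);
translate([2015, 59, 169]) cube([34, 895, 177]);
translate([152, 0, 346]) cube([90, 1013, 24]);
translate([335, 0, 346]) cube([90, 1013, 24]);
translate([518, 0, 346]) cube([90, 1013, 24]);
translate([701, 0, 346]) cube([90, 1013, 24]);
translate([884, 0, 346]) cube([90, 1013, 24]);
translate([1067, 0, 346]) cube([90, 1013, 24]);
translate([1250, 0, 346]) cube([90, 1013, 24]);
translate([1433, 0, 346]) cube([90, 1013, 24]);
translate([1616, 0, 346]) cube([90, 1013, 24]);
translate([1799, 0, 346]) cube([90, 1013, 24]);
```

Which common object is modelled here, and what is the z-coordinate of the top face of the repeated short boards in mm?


A bed frame. The slat-top height is 370 mm.

Four posts, four rails, and a row of slats — a bed frame. Slats sit on the rails at z = 169 + 177 = 346; with slat thickness 24, the top is 370 mm.


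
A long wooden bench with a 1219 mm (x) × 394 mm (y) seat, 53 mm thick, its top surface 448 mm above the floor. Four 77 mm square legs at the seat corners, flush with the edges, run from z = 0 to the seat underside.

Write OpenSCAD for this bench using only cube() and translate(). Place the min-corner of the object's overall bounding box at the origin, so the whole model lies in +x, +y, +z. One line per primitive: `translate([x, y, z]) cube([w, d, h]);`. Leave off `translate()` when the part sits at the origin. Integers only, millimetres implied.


// leg_h = 448 − 53 = 395
translate([0, 0, 395]) cube([1219, 394, 53]);
cube([77, 77, 395]);
translate([0, 317, 0]) cube([77, 77, 395]);
translate([1142, 0, 0]) cube([77, 77, 395]);
translate([1142, 317, 0]) cube([77, 77, 395]);
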